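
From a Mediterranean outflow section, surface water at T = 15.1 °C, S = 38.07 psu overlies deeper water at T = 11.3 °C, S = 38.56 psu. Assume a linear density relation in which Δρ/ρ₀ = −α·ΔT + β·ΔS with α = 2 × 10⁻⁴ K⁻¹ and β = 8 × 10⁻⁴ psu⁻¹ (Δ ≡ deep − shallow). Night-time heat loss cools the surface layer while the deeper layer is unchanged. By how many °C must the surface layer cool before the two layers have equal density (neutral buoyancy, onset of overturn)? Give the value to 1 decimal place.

Neutral buoyancy requires Δρ = 0, i.e. −α(T_deep − T_surf′) + β(S_deep − S_surf) = 0.
T_surf′ = T_deep − (β/α)·ΔS = 11.3 − (8 × 10⁻⁴/2 × 10⁻⁴)·(+0.49) = 9.340 °C.
Cooling required: 15.1 − (9.340) = 5.760 °C.

5.8 °C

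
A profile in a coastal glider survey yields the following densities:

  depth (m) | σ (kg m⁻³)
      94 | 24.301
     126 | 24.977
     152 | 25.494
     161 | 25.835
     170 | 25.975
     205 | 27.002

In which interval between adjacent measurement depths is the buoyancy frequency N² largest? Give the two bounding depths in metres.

152–161 m

Compute the density gradient over each adjacent pair:
  94–126 m: Δρ/Δz = 0.676/32 = 0.021 kg m⁻⁴
  126–152 m: Δρ/Δz = 0.517/26 = 0.020 kg m⁻⁴
  152–161 m: Δρ/Δz = 0.341/9 = 0.038 kg m⁻⁴
  161–170 m: Δρ/Δz = 0.140/9 = 0.016 kg m⁻⁴
  170–205 m: Δρ/Δz = 1.027/35 = 0.029 kg m⁻⁴
The largest gradient is in the 152–161 m interval — the pycnocline.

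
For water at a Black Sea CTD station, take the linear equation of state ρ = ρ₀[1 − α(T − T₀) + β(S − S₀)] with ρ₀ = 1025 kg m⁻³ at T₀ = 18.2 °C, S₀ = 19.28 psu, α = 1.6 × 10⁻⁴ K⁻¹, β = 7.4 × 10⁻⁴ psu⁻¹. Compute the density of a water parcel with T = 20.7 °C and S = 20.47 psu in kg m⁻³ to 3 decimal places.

T − T₀ = +2.5 K, S − S₀ = +1.19 psu.
Bracket = 1 − α·(+2.5) + β·(+1.19) = 1 + (4.806 × 10⁻⁴) = 1.0004806.
ρ = 1025 × 1.0004806 = 1025.493 kg m⁻³.

1025.493 kg m⁻³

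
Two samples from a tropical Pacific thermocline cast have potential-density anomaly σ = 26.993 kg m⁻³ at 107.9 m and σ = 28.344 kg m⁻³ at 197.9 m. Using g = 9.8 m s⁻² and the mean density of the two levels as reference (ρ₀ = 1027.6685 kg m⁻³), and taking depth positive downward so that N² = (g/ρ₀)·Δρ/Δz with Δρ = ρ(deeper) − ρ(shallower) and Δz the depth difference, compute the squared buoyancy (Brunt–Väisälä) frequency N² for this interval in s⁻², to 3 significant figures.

1.43 × 10⁻⁴ s⁻²

Δρ = 1028.344 − 1026.993 = 1.351 kg m⁻³ over Δz = 197.9 − 107.9 = 90 m.
N² = (9.8/1027.6685) × (1.351/90) = 1.4315 × 10⁻⁴ s⁻² ≈ 1.43 × 10⁻⁴ s⁻².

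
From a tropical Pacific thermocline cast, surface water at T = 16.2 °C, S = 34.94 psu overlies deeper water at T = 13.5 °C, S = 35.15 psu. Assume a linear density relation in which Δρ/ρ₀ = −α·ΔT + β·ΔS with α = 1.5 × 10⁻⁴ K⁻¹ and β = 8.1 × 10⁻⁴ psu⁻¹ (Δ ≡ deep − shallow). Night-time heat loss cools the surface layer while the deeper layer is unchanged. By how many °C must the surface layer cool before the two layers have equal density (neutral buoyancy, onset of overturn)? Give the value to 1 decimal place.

3.8 °C

Neutral buoyancy requires Δρ = 0, i.e. −α(T_deep − T_surf′) + β(S_deep − S_surf) = 0.
T_surf′ = T_deep − (β/α)·ΔS = 13.5 − (8.1 × 10⁻⁴/1.5 × 10⁻⁴)·(+0.21) = 12.366 °C.
Cooling required: 16.2 − (12.366) = 3.834 °C.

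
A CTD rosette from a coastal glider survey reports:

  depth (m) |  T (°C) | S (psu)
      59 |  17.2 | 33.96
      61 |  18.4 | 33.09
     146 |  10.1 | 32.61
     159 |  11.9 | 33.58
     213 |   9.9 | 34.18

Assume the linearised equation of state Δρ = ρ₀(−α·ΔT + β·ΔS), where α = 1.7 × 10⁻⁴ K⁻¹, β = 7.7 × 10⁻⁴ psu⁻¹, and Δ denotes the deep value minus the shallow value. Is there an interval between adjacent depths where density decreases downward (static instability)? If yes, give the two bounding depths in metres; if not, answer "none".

Evaluate Δρ/ρ₀ = −αΔT + βΔS across each adjacent pair:
  59–61 m: −αΔT+βΔS = −(1.7 × 10⁻⁴)(+1.2)+(7.7 × 10⁻⁴)(-0.87) = -8.7 × 10⁻⁴ → UNSTABLE
  61–146 m: −αΔT+βΔS = −(1.7 × 10⁻⁴)(-8.3)+(7.7 × 10⁻⁴)(-0.48) = 1.0 × 10⁻³ → stable
  146–159 m: −αΔT+βΔS = −(1.7 × 10⁻⁴)(+1.8)+(7.7 × 10⁻⁴)(+0.97) = 4.4 × 10⁻⁴ → stable
  159–213 m: −αΔT+βΔS = −(1.7 × 10⁻⁴)(-2.0)+(7.7 × 10⁻⁴)(+0.60) = 8.0 × 10⁻⁴ → stable
The 59–61 m interval has Δρ < 0: lighter water underlies denser water.

59–61 m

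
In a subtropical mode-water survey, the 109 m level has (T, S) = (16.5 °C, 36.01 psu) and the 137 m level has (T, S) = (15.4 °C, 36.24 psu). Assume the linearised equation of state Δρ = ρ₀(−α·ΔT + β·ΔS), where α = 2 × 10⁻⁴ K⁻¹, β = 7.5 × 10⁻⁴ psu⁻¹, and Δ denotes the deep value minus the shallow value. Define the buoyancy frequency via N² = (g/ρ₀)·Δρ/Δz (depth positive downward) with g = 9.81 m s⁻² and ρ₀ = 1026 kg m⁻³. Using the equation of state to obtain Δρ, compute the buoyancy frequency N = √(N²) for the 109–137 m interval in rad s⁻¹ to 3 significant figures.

0.0117 rad s⁻¹

ΔT = -1.1 K, ΔS = +0.23 psu (deep − shallow).
Δρ/ρ₀ = −αΔT + βΔS = 2.20 × 10⁻⁴ + 1.725 × 10⁻⁴ = 3.925 × 10⁻⁴, so Δρ ≈ 0.4027 kg m⁻³.
N² = (g/ρ₀)·Δρ/Δz = g·(Δρ/ρ₀)/Δz = 9.81 × 3.925 × 10⁻⁴ / 28 = 1.3752 × 10⁻⁴ s⁻².
N = √(1.3752 × 10⁻⁴) = 0.011727 rad s⁻¹ ≈ 0.0117 rad s⁻¹.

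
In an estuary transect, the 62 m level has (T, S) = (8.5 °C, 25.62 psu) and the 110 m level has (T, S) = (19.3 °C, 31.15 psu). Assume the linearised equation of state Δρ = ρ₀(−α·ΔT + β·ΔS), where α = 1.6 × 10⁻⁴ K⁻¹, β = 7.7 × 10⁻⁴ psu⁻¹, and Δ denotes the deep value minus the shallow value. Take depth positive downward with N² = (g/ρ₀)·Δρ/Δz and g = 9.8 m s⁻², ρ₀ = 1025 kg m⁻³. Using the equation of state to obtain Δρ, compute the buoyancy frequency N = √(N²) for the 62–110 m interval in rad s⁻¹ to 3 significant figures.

0.0227 rad s⁻¹

ΔT = +10.8 K, ΔS = +5.53 psu (deep − shallow).
Δρ/ρ₀ = −αΔT + βΔS = -1.728 × 10⁻³ + 4.2581 × 10⁻³ = 2.5301 × 10⁻³, so Δρ ≈ 2.593 kg m⁻³.
N² = (g/ρ₀)·Δρ/Δz = g·(Δρ/ρ₀)/Δz = 9.8 × 2.5301 × 10⁻³ / 48 = 5.1656 × 10⁻⁴ s⁻².
N = √(5.1656 × 10⁻⁴) = 0.022728 rad s⁻¹ ≈ 0.0227 rad s⁻¹.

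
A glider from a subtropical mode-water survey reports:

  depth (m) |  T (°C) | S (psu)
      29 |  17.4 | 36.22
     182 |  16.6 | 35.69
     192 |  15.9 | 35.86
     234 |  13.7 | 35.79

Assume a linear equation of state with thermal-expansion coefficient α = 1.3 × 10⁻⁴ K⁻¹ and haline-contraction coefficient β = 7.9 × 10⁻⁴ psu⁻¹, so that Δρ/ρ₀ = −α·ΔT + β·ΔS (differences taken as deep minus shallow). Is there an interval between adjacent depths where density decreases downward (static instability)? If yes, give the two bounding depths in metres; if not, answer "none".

Evaluate Δρ/ρ₀ = −αΔT + βΔS across each adjacent pair:
  29–182 m: −αΔT+βΔS = −(1.3 × 10⁻⁴)(-0.8)+(7.9 × 10⁻⁴)(-0.53) = -3.1 × 10⁻⁴ → UNSTABLE
  182–192 m: −αΔT+βΔS = −(1.3 × 10⁻⁴)(-0.7)+(7.9 × 10⁻⁴)(+0.17) = 2.3 × 10⁻⁴ → stable
  192–234 m: −αΔT+βΔS = −(1.3 × 10⁻⁴)(-2.2)+(7.9 × 10⁻⁴)(-0.07) = 2.3 × 10⁻⁴ → stable
The 29–182 m interval has Δρ < 0: lighter water underlies denser water.

29–182 m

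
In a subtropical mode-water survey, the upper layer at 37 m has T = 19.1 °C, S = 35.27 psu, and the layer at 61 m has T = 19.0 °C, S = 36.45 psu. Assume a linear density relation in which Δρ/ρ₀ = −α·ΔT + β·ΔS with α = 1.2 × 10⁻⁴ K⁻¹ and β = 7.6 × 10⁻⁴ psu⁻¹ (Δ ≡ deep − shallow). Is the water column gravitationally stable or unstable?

ΔT = 19.0 − 19.1 = -0.1 K and ΔS = 36.45 − 35.27 = +1.18 psu (deep − shallow).
−αΔT = 1.20 × 10⁻⁵; βΔS = 8.968 × 10⁻⁴; sum Δρ/ρ₀ = 9.088 × 10⁻⁴.
Δρ/ρ₀ > 0, so Δρ > 0: deeper water is denser → statically stable.

stable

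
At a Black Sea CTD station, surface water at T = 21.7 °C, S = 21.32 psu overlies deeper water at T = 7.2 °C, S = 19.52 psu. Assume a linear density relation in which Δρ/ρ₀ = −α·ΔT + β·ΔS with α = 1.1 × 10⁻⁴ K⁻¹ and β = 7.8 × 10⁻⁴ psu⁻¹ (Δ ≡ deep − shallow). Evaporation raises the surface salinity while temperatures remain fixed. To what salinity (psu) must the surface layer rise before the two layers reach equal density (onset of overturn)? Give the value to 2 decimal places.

21.56 psu

Neutral buoyancy requires −α(T_deep − T_surf) + β(S_deep − S_surf′) = 0.
S_surf′ = S_deep − (α/β)·ΔT = 19.52 − (1.1 × 10⁻⁴/7.8 × 10⁻⁴)·(-14.5) = 21.5649 psu.
Increase required: 21.5649 − 21.32 = 0.2449 psu.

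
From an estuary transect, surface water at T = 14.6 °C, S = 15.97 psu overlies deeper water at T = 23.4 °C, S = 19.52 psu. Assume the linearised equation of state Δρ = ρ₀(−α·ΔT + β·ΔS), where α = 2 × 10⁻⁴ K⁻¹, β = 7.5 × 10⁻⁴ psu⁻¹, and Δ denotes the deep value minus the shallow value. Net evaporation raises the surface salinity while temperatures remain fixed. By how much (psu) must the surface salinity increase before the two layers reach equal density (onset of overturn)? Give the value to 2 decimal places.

1.20 psu

Neutral buoyancy requires −α(T_deep − T_surf) + β(S_deep − S_surf′) = 0.
S_surf′ = S_deep − (α/β)·ΔT = 19.52 − (2 × 10⁻⁴/7.5 × 10⁻⁴)·(+8.8) = 17.1733 psu.
Increase required: 17.1733 − 15.97 = 1.2033 psu.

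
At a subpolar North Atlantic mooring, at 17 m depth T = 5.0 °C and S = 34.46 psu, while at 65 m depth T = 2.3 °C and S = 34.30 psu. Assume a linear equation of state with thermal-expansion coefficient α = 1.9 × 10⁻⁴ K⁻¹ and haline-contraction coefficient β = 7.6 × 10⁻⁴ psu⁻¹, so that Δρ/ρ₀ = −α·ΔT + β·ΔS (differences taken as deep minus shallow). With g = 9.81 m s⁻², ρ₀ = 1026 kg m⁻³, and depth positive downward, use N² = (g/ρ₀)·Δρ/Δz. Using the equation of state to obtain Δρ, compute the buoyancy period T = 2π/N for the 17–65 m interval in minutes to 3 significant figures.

ΔT = -2.7 K, ΔS = -0.16 psu (deep − shallow).
Δρ/ρ₀ = −αΔT + βΔS = 5.13 × 10⁻⁴ − 1.216 × 10⁻⁴ = 3.914 × 10⁻⁴, so Δρ ≈ 0.4016 kg m⁻³.
N² = (g/ρ₀)·Δρ/Δz = g·(Δρ/ρ₀)/Δz = 9.81 × 3.914 × 10⁻⁴ / 48 = 7.9992 × 10⁻⁵ s⁻².
N = √(7.9992 × 10⁻⁵) = 8.9438 × 10⁻³ rad s⁻¹ → T = 2π/N = 702.52 s = 11.709 min ≈ 11.7 min.

11.7 min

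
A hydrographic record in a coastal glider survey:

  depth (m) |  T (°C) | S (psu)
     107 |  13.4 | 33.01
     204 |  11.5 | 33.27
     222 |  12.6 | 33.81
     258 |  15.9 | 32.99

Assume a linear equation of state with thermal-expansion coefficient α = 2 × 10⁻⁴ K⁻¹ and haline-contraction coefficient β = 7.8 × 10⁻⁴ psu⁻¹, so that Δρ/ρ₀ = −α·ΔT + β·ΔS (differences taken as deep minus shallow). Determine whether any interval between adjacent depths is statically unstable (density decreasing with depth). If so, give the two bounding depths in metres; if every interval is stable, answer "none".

222–258 m

Evaluate Δρ/ρ₀ = −αΔT + βΔS across each adjacent pair:
  107–204 m: −αΔT+βΔS = −(2 × 10⁻⁴)(-1.9)+(7.8 × 10⁻⁴)(+0.26) = 5.8 × 10⁻⁴ → stable
  204–222 m: −αΔT+βΔS = −(2 × 10⁻⁴)(+1.1)+(7.8 × 10⁻⁴)(+0.54) = 2.0 × 10⁻⁴ → stable
  222–258 m: −αΔT+βΔS = −(2 × 10⁻⁴)(+3.3)+(7.8 × 10⁻⁴)(-0.82) = -1.3 × 10⁻³ → UNSTABLE
The 222–258 m interval has Δρ < 0: lighter water underlies denser water.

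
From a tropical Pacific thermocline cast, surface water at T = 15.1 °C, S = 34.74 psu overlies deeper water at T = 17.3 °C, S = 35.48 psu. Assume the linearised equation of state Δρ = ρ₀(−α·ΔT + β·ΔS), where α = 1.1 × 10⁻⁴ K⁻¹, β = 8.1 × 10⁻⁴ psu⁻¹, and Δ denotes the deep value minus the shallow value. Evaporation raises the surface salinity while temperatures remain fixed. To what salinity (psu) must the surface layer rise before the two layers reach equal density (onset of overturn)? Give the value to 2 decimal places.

Neutral buoyancy requires −α(T_deep − T_surf) + β(S_deep − S_surf′) = 0.
S_surf′ = S_deep − (α/β)·ΔT = 35.48 − (1.1 × 10⁻⁴/8.1 × 10⁻⁴)·(+2.2) = 35.1812 psu.
Increase required: 35.1812 − 34.74 = 0.4412 psu.

35.18 psu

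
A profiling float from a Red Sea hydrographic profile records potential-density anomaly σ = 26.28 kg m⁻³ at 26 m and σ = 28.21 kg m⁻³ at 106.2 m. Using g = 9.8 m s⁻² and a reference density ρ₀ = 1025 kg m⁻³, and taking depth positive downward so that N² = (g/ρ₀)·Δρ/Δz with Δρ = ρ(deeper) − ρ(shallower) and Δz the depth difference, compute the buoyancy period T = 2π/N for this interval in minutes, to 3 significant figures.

Δρ = 1028.21 − 1026.28 = 1.93 kg m⁻³ over Δz = 106.2 − 26 = 80.2 m.
N² = (9.8/1025) × (1.93/80.2) = 2.3008 × 10⁻⁴ s⁻².
N = √(2.3008 × 10⁻⁴) = 0.015168 rad s⁻¹, so T = 2π/N = 414.24 s = 6.9040 min ≈ 6.90 min.
A positive N² confirms static stability across the interval.

6.90 min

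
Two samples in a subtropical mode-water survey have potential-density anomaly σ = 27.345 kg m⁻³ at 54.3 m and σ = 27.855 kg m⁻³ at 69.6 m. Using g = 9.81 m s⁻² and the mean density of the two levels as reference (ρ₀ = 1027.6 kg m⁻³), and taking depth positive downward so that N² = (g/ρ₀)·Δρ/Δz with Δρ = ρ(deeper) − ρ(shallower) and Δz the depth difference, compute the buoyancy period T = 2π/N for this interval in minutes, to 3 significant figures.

Δρ = 1027.855 − 1027.345 = 0.510 kg m⁻³ over Δz = 69.6 − 54.3 = 15.3 m.
N² = (9.81/1027.6) × (0.510/15.3) = 3.1822 × 10⁻⁴ s⁻².
N = √(3.1822 × 10⁻⁴) = 0.017839 rad s⁻¹, so T = 2π/N = 352.22 s = 5.8703 min ≈ 5.87 min.
N² > 0, so the interval is statically stable.

5.87 min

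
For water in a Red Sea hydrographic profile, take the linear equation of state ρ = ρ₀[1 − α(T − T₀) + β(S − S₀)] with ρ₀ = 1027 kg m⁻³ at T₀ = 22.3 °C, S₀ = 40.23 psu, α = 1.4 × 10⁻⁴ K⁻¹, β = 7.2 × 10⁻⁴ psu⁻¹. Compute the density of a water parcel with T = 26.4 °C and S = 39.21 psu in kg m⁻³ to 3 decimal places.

1025.656 kg m⁻³

T − T₀ = +4.1 K, S − S₀ = -1.02 psu.
Bracket = 1 − α·(+4.1) + β·(-1.02) = 1 + (-1.3084 × 10⁻³) = 0.9986916.
ρ = 1027 × 0.9986916 = 1025.656 kg m⁻³.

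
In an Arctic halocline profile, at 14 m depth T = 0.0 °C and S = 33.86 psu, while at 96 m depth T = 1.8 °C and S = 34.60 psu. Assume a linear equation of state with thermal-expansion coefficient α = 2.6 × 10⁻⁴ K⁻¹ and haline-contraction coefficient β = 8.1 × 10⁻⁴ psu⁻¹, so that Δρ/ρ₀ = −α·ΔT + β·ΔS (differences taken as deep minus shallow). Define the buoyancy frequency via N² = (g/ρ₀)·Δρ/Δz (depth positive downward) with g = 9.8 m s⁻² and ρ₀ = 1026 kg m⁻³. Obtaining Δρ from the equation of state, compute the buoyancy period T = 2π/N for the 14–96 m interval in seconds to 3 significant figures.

ΔT = +1.8 K, ΔS = +0.74 psu (deep − shallow).
Δρ/ρ₀ = −αΔT + βΔS = -4.68 × 10⁻⁴ + 5.994 × 10⁻⁴ = 1.314 × 10⁻⁴, so Δρ ≈ 0.1348 kg m⁻³.
N² = (g/ρ₀)·Δρ/Δz = g·(Δρ/ρ₀)/Δz = 9.8 × 1.314 × 10⁻⁴ / 82 = 1.5704 × 10⁻⁵ s⁻².
N = √(1.5704 × 10⁻⁵) = 3.9628 × 10⁻³ rad s⁻¹ → T = 2π/N = 1.5855 × 10³ s ≈ 1.59 × 10³ s.

1.59 × 10³ s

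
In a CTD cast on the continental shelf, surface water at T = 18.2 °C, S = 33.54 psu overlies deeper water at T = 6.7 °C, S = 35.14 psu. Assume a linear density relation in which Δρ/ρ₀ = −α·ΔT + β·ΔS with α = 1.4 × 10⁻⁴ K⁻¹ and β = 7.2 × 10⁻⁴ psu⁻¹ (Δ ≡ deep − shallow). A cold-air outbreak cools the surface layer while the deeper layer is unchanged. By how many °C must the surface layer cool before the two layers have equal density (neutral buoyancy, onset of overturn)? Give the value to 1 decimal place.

Neutral buoyancy requires Δρ = 0, i.e. −α(T_deep − T_surf′) + β(S_deep − S_surf) = 0.
T_surf′ = T_deep − (β/α)·ΔS = 6.7 − (7.2 × 10⁻⁴/1.4 × 10⁻⁴)·(+1.60) = -1.529 °C.
Cooling required: 18.2 − (-1.529) = 19.729 °C.

19.7 °C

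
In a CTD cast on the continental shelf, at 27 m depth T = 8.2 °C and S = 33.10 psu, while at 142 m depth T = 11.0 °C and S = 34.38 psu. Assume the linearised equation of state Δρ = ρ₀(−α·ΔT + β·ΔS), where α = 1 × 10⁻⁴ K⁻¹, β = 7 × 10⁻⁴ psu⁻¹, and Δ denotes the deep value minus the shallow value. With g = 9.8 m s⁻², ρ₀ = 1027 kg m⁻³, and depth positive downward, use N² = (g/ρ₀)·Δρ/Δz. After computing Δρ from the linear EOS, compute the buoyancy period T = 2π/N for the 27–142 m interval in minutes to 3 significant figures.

ΔT = +2.8 K, ΔS = +1.28 psu (deep − shallow).
Δρ/ρ₀ = −αΔT + βΔS = -2.80 × 10⁻⁴ + 8.96 × 10⁻⁴ = 6.16 × 10⁻⁴, so Δρ ≈ 0.6326 kg m⁻³.
N² = (g/ρ₀)·Δρ/Δz = g·(Δρ/ρ₀)/Δz = 9.8 × 6.16 × 10⁻⁴ / 115 = 5.2494 × 10⁻⁵ s⁻².
N = √(5.2494 × 10⁻⁵) = 7.2453 × 10⁻³ rad s⁻¹ → T = 2π/N = 867.21 s = 14.454 min ≈ 14.5 min.

14.5 min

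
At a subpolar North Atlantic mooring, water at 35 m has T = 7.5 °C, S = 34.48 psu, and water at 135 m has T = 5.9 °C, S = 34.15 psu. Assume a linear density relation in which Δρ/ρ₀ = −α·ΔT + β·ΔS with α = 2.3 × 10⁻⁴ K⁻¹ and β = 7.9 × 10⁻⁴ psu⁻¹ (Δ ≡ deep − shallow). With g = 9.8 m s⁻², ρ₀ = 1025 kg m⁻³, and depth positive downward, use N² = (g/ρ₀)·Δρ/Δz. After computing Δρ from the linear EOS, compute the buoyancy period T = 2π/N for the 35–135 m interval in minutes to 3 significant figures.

ΔT = -1.6 K, ΔS = -0.33 psu (deep − shallow).
Δρ/ρ₀ = −αΔT + βΔS = 3.68 × 10⁻⁴ − 2.607 × 10⁻⁴ = 1.073 × 10⁻⁴, so Δρ ≈ 0.1100 kg m⁻³.
N² = (g/ρ₀)·Δρ/Δz = g·(Δρ/ρ₀)/Δz = 9.8 × 1.073 × 10⁻⁴ / 100 = 1.0515 × 10⁻⁵ s⁻².
N = √(1.0515 × 10⁻⁵) = 3.2427 × 10⁻³ rad s⁻¹ → T = 2π/N = 1.9376 × 10³ s = 32.293 min ≈ 32.3 min.

32.3 min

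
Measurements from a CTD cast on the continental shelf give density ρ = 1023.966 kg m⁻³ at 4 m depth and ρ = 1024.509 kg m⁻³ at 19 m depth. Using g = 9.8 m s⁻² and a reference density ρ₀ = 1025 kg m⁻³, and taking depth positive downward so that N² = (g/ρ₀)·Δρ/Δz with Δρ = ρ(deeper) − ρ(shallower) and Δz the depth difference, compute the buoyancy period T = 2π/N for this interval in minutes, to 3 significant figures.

Δρ = 1024.509 − 1023.966 = 0.543 kg m⁻³ over Δz = 19 − 4 = 15 m.
N² = (9.8/1025) × (0.543/15) = 3.4611 × 10⁻⁴ s⁻².
N = √(3.4611 × 10⁻⁴) = 0.018604 rad s⁻¹, so T = 2π/N = 337.73 s = 5.6288 min ≈ 5.63 min.

5.63 min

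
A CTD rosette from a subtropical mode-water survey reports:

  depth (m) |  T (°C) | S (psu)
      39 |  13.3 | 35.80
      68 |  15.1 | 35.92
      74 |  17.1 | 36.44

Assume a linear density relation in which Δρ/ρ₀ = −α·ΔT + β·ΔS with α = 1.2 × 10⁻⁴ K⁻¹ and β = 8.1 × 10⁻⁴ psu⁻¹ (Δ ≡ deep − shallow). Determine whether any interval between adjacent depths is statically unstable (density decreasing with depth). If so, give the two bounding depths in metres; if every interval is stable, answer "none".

39–68 m

Evaluate Δρ/ρ₀ = −αΔT + βΔS across each adjacent pair:
  39–68 m: −αΔT+βΔS = −(1.2 × 10⁻⁴)(+1.8)+(8.1 × 10⁻⁴)(+0.12) = -1.2 × 10⁻⁴ → UNSTABLE
  68–74 m: −αΔT+βΔS = −(1.2 × 10⁻⁴)(+2.0)+(8.1 × 10⁻⁴)(+0.52) = 1.8 × 10⁻⁴ → stable
The 39–68 m interval has Δρ < 0: lighter water underlies denser water.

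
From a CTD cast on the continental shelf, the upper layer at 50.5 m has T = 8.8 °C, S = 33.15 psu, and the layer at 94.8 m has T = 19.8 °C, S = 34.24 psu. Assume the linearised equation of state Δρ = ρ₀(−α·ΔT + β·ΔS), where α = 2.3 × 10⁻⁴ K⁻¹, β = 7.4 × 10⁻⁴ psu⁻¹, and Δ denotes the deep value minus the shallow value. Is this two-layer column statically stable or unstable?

unstable

ΔT = 19.8 − 8.8 = +11.0 K and ΔS = 34.24 − 33.15 = +1.09 psu (deep − shallow).
−αΔT = -2.53 × 10⁻³; βΔS = 8.066 × 10⁻⁴; sum Δρ/ρ₀ = -1.7234 × 10⁻³.
Δρ/ρ₀ < 0, so Δρ < 0: deeper water is lighter → statically unstable; the column would overturn.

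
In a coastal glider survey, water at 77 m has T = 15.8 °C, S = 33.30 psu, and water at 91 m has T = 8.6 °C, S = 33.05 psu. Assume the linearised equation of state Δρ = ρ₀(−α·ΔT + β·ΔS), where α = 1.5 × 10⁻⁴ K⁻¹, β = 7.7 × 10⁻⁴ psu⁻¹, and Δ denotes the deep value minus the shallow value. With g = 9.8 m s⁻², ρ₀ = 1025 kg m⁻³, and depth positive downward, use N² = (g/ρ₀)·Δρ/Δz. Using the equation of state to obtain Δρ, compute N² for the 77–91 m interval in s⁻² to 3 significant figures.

6.21 × 10⁻⁴ s⁻²

ΔT = -7.2 K, ΔS = -0.25 psu (deep − shallow).
Δρ/ρ₀ = −αΔT + βΔS = 1.08 × 10⁻³ − 1.925 × 10⁻⁴ = 8.875 × 10⁻⁴, so Δρ ≈ 0.9097 kg m⁻³.
N² = (g/ρ₀)·Δρ/Δz = g·(Δρ/ρ₀)/Δz = 9.8 × 8.875 × 10⁻⁴ / 14 = 6.2125 × 10⁻⁴ s⁻² ≈ 6.21 × 10⁻⁴ s⁻².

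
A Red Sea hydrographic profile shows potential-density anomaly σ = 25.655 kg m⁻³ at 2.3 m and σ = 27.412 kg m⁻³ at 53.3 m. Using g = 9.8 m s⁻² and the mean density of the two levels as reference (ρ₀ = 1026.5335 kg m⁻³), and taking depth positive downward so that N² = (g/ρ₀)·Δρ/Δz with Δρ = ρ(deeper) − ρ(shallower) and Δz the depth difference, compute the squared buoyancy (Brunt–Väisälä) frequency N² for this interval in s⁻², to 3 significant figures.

Δρ = 1027.412 − 1025.655 = 1.757 kg m⁻³ over Δz = 53.3 − 2.3 = 51 m.
N² = (9.8/1026.5335) × (1.757/51) = 3.2889 × 10⁻⁴ s⁻² ≈ 3.29 × 10⁻⁴ s⁻².

3.29 × 10⁻⁴ s⁻²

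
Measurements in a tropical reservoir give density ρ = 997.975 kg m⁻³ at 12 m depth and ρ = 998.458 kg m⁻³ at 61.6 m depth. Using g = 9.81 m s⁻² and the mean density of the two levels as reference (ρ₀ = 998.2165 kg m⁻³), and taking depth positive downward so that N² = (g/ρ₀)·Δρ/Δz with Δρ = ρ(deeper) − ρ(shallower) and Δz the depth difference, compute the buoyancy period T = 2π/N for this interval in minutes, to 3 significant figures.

10.7 min

Δρ = 998.458 − 997.975 = 0.483 kg m⁻³ over Δz = 61.6 − 12 = 49.6 m.
N² = (9.81/998.2165) × (0.483/49.6) = 9.5700 × 10⁻⁵ s⁻².
N = √(9.5700 × 10⁻⁵) = 9.7826 × 10⁻³ rad s⁻¹, so T = 2π/N = 642.28 s = 10.705 min ≈ 10.7 min.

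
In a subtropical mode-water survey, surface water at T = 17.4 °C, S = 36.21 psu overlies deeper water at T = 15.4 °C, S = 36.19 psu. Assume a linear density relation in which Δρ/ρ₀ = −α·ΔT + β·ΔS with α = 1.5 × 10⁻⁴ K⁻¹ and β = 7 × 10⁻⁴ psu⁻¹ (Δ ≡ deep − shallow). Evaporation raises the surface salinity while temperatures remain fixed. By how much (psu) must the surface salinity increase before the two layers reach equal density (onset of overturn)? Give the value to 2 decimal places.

0.41 psu

Neutral buoyancy requires −α(T_deep − T_surf) + β(S_deep − S_surf′) = 0.
S_surf′ = S_deep − (α/β)·ΔT = 36.19 − (1.5 × 10⁻⁴/7 × 10⁻⁴)·(-2.0) = 36.6186 psu.
Increase required: 36.6186 − 36.21 = 0.4086 psu.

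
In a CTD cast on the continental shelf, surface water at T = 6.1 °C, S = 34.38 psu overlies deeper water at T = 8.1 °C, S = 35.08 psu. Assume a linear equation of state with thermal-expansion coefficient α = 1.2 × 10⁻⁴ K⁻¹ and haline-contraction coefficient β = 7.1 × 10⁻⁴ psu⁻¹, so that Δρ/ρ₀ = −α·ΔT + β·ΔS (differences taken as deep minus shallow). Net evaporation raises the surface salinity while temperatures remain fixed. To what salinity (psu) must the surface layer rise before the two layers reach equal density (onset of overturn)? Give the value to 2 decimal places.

Neutral buoyancy requires −α(T_deep − T_surf) + β(S_deep − S_surf′) = 0.
S_surf′ = S_deep − (α/β)·ΔT = 35.08 − (1.2 × 10⁻⁴/7.1 × 10⁻⁴)·(+2.0) = 34.7420 psu.
Increase required: 34.7420 − 34.38 = 0.3620 psu.

34.74 psu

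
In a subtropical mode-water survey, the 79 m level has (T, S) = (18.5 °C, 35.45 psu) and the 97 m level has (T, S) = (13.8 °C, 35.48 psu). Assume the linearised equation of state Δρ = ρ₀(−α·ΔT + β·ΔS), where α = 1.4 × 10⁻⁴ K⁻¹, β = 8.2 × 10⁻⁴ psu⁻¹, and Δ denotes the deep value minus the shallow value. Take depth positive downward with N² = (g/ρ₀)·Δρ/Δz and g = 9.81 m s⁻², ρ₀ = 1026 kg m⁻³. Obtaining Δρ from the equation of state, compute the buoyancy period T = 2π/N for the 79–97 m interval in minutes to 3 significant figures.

ΔT = -4.7 K, ΔS = +0.03 psu (deep − shallow).
Δρ/ρ₀ = −αΔT + βΔS = 6.58 × 10⁻⁴ + 2.46 × 10⁻⁵ = 6.826 × 10⁻⁴, so Δρ ≈ 0.7003 kg m⁻³.
N² = (g/ρ₀)·Δρ/Δz = g·(Δρ/ρ₀)/Δz = 9.81 × 6.826 × 10⁻⁴ / 18 = 3.7202 × 10⁻⁴ s⁻².
N = √(3.7202 × 10⁻⁴) = 0.019288 rad s⁻¹ → T = 2π/N = 325.76 s = 5.4293 min ≈ 5.43 min.

5.43 min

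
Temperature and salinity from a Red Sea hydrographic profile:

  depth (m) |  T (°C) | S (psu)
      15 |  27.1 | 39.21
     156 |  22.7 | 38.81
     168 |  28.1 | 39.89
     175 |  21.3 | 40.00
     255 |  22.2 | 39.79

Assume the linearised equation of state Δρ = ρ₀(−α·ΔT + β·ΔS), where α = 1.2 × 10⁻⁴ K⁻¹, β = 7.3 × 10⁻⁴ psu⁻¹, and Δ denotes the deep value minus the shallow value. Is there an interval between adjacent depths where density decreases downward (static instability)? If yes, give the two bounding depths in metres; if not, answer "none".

175–255 m

Evaluate Δρ/ρ₀ = −αΔT + βΔS across each adjacent pair:
  15–156 m: −αΔT+βΔS = −(1.2 × 10⁻⁴)(-4.4)+(7.3 × 10⁻⁴)(-0.40) = 2.4 × 10⁻⁴ → stable
  156–168 m: −αΔT+βΔS = −(1.2 × 10⁻⁴)(+5.4)+(7.3 × 10⁻⁴)(+1.08) = 1.4 × 10⁻⁴ → stable
  168–175 m: −αΔT+βΔS = −(1.2 × 10⁻⁴)(-6.8)+(7.3 × 10⁻⁴)(+0.11) = 9.0 × 10⁻⁴ → stable
  175–255 m: −αΔT+βΔS = −(1.2 × 10⁻⁴)(+0.9)+(7.3 × 10⁻⁴)(-0.21) = -2.6 × 10⁻⁴ → UNSTABLE
The 175–255 m interval has Δρ < 0: lighter water underlies denser water.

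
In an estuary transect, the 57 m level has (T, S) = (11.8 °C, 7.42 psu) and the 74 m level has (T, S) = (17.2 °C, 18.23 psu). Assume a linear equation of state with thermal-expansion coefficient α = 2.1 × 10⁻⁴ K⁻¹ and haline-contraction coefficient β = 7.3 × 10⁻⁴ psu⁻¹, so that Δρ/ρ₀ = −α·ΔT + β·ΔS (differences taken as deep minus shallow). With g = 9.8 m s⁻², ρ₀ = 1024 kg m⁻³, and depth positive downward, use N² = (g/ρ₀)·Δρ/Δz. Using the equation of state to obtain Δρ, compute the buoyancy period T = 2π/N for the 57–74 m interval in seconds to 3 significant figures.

ΔT = +5.4 K, ΔS = +10.81 psu (deep − shallow).
Δρ/ρ₀ = −αΔT + βΔS = -1.134 × 10⁻³ + 7.8913 × 10⁻³ = 6.7573 × 10⁻³, so Δρ ≈ 6.919 kg m⁻³.
N² = (g/ρ₀)·Δρ/Δz = g·(Δρ/ρ₀)/Δz = 9.8 × 6.7573 × 10⁻³ / 17 = 3.8954 × 10⁻³ s⁻².
N = √(3.8954 × 10⁻³) = 0.062413 rad s⁻¹ → T = 2π/N = 100.67 s ≈ 101 s.

101 s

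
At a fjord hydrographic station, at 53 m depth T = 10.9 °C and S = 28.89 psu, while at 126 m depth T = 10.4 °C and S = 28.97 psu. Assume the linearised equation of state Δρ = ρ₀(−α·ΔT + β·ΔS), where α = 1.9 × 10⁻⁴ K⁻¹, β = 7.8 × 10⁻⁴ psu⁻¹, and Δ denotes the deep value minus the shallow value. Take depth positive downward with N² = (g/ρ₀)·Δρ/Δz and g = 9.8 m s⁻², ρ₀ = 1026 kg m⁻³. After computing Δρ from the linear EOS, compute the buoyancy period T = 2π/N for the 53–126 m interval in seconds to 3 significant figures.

ΔT = -0.5 K, ΔS = +0.08 psu (deep − shallow).
Δρ/ρ₀ = −αΔT + βΔS = 9.50 × 10⁻⁵ + 6.24 × 10⁻⁵ = 1.574 × 10⁻⁴, so Δρ ≈ 0.1615 kg m⁻³.
N² = (g/ρ₀)·Δρ/Δz = g·(Δρ/ρ₀)/Δz = 9.8 × 1.574 × 10⁻⁴ / 73 = 2.1130 × 10⁻⁵ s⁻².
N = √(2.1130 × 10⁻⁵) = 4.5967 × 10⁻³ rad s⁻¹ → T = 2π/N = 1.3669 × 10³ s ≈ 1.37 × 10³ s.

1.37 × 10³ s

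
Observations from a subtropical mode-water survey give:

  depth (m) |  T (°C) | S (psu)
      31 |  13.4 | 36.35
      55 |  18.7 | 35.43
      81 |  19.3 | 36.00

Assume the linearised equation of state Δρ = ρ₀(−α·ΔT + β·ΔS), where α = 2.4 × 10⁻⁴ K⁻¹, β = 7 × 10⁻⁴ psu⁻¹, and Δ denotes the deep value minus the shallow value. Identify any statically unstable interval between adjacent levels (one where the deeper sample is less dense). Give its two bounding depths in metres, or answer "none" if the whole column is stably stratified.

Evaluate Δρ/ρ₀ = −αΔT + βΔS across each adjacent pair:
  31–55 m: −αΔT+βΔS = −(2.4 × 10⁻⁴)(+5.3)+(7 × 10⁻⁴)(-0.92) = -1.9 × 10⁻³ → UNSTABLE
  55–81 m: −αΔT+βΔS = −(2.4 × 10⁻⁴)(+0.6)+(7 × 10⁻⁴)(+0.57) = 2.5 × 10⁻⁴ → stable
The 31–55 m interval has Δρ < 0: lighter water underlies denser water.

31–55 m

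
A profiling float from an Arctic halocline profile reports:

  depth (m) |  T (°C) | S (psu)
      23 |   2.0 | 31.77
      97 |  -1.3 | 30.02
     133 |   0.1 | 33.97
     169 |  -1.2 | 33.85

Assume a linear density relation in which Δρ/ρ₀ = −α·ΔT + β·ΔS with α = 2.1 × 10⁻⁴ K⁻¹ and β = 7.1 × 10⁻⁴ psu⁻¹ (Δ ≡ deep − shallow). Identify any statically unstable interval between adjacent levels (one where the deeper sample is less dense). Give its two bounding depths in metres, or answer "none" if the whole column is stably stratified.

23–97 m

Evaluate Δρ/ρ₀ = −αΔT + βΔS across each adjacent pair:
  23–97 m: −αΔT+βΔS = −(2.1 × 10⁻⁴)(-3.3)+(7.1 × 10⁻⁴)(-1.75) = -5.5 × 10⁻⁴ → UNSTABLE
  97–133 m: −αΔT+βΔS = −(2.1 × 10⁻⁴)(+1.4)+(7.1 × 10⁻⁴)(+3.95) = 2.5 × 10⁻³ → stable
  133–169 m: −αΔT+βΔS = −(2.1 × 10⁻⁴)(-1.3)+(7.1 × 10⁻⁴)(-0.12) = 1.9 × 10⁻⁴ → stable
The 23–97 m interval has Δρ < 0: lighter water underlies denser water.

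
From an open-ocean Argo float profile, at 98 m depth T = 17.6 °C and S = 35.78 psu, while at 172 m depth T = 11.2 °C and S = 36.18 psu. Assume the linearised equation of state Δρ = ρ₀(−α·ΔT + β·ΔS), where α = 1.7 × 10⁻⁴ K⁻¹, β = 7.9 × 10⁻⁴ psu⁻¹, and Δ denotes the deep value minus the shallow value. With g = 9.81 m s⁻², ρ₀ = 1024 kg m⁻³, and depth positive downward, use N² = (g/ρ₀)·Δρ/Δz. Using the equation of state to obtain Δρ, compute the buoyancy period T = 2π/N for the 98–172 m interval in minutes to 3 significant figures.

ΔT = -6.4 K, ΔS = +0.40 psu (deep − shallow).
Δρ/ρ₀ = −αΔT + βΔS = 1.088 × 10⁻³ + 3.16 × 10⁻⁴ = 1.404 × 10⁻³, so Δρ ≈ 1.438 kg m⁻³.
N² = (g/ρ₀)·Δρ/Δz = g·(Δρ/ρ₀)/Δz = 9.81 × 1.404 × 10⁻³ / 74 = 1.8612 × 10⁻⁴ s⁻².
N = √(1.8612 × 10⁻⁴) = 0.013643 rad s⁻¹ → T = 2π/N = 460.54 s = 7.6757 min ≈ 7.68 min.

7.68 min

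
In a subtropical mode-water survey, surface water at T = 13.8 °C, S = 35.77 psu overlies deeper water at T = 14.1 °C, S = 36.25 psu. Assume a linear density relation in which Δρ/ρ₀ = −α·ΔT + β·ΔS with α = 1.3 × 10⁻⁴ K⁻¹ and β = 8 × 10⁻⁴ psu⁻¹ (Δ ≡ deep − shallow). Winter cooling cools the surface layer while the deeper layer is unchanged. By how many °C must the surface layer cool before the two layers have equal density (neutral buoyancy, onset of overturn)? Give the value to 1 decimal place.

Neutral buoyancy requires Δρ = 0, i.e. −α(T_deep − T_surf′) + β(S_deep − S_surf) = 0.
T_surf′ = T_deep − (β/α)·ΔS = 14.1 − (8 × 10⁻⁴/1.3 × 10⁻⁴)·(+0.48) = 11.146 °C.
Cooling required: 13.8 − (11.146) = 2.654 °C.

2.7 °C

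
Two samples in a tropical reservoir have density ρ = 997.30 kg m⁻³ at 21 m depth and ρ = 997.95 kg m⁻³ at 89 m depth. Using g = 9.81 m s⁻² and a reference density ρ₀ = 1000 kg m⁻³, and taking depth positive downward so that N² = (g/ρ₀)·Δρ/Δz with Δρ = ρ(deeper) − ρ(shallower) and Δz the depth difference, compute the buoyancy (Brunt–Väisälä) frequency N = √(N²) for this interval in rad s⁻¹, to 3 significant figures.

Δρ = 997.95 − 997.30 = 0.65 kg m⁻³ over Δz = 89 − 21 = 68 m.
N² = (9.81/1000) × (0.65/68) = 9.3772 × 10⁻⁵ s⁻².
N = √(9.3772 × 10⁻⁵) = 9.6836 × 10⁻³ rad s⁻¹ ≈ 9.68 × 10⁻³ rad s⁻¹.

9.68 × 10⁻³ rad s⁻¹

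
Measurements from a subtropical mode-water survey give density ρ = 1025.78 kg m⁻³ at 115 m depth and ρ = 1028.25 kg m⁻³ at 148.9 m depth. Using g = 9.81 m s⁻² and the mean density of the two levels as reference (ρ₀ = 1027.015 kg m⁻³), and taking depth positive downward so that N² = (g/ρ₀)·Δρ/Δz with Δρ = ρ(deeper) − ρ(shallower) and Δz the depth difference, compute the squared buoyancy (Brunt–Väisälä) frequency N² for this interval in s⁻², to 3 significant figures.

6.96 × 10⁻⁴ s⁻²

Δρ = 1028.25 − 1025.78 = 2.47 kg m⁻³ over Δz = 148.9 − 115 = 33.9 m.
N² = (9.81/1027.015) × (2.47/33.9) = 6.9597 × 10⁻⁴ s⁻² ≈ 6.96 × 10⁻⁴ s⁻².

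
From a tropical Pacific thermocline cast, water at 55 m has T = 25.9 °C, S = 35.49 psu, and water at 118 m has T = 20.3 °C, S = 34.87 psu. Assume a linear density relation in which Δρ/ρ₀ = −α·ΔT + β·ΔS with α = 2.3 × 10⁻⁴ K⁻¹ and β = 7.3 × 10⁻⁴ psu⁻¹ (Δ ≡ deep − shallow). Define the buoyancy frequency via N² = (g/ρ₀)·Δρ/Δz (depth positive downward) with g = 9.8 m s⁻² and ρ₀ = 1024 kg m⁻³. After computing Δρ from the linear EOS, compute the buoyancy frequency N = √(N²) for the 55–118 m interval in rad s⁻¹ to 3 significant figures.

0.0114 rad s⁻¹

ΔT = -5.6 K, ΔS = -0.62 psu (deep − shallow).
Δρ/ρ₀ = −αΔT + βΔS = 1.288 × 10⁻³ − 4.526 × 10⁻⁴ = 8.354 × 10⁻⁴, so Δρ ≈ 0.8554 kg m⁻³.
N² = (g/ρ₀)·Δρ/Δz = g·(Δρ/ρ₀)/Δz = 9.8 × 8.354 × 10⁻⁴ / 63 = 1.2995 × 10⁻⁴ s⁻².
N = √(1.2995 × 10⁻⁴) = 0.011400 rad s⁻¹ ≈ 0.0114 rad s⁻¹.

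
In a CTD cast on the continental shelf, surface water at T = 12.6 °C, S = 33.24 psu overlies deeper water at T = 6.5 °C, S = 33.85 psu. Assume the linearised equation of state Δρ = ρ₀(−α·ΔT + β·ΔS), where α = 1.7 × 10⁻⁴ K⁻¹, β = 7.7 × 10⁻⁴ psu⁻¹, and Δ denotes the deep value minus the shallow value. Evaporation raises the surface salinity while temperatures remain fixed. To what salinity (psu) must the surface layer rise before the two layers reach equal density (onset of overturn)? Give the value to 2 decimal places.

Neutral buoyancy requires −α(T_deep − T_surf) + β(S_deep − S_surf′) = 0.
S_surf′ = S_deep − (α/β)·ΔT = 33.85 − (1.7 × 10⁻⁴/7.7 × 10⁻⁴)·(-6.1) = 35.1968 psu.
Increase required: 35.1968 − 33.24 = 1.9568 psu.

35.20 psu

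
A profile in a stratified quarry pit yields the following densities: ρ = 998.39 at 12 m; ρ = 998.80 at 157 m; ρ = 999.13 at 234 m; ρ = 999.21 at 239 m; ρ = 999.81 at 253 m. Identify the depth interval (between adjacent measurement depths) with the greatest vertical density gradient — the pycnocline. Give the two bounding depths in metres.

Compute the density gradient over each adjacent pair:
  12–157 m: Δρ/Δz = 0.41/145 = 2.8 × 10⁻³ kg m⁻⁴
  157–234 m: Δρ/Δz = 0.33/77 = 4.3 × 10⁻³ kg m⁻⁴
  234–239 m: Δρ/Δz = 0.08/5 = 0.016 kg m⁻⁴
  239–253 m: Δρ/Δz = 0.60/14 = 0.043 kg m⁻⁴
The largest gradient is in the 239–253 m interval — the pycnocline.

239–253 m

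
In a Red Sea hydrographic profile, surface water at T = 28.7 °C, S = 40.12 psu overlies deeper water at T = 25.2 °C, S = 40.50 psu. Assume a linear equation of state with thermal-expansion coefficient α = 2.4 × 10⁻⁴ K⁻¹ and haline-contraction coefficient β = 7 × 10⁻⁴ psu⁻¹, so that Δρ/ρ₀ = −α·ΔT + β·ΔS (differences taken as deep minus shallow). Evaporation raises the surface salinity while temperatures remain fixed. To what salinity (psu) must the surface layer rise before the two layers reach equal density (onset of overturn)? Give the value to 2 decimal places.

Neutral buoyancy requires −α(T_deep − T_surf) + β(S_deep − S_surf′) = 0.
S_surf′ = S_deep − (α/β)·ΔT = 40.50 − (2.4 × 10⁻⁴/7 × 10⁻⁴)·(-3.5) = 41.7000 psu.
Increase required: 41.7000 − 40.12 = 1.5800 psu.

41.70 psu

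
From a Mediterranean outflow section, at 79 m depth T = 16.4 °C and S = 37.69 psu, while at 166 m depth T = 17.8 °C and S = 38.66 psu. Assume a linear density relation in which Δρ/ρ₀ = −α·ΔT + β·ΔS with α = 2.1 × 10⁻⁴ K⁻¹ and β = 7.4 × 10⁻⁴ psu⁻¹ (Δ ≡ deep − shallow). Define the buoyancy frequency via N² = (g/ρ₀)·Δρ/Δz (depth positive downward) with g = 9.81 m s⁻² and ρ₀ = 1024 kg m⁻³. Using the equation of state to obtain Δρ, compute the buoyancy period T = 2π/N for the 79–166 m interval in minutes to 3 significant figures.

ΔT = +1.4 K, ΔS = +0.97 psu (deep − shallow).
Δρ/ρ₀ = −αΔT + βΔS = -2.94 × 10⁻⁴ + 7.178 × 10⁻⁴ = 4.238 × 10⁻⁴, so Δρ ≈ 0.4340 kg m⁻³.
N² = (g/ρ₀)·Δρ/Δz = g·(Δρ/ρ₀)/Δz = 9.81 × 4.238 × 10⁻⁴ / 87 = 4.7787 × 10⁻⁵ s⁻².
N = √(4.7787 × 10⁻⁵) = 6.9128 × 10⁻³ rad s⁻¹ → T = 2π/N = 908.92 s = 15.149 min ≈ 15.1 min.

15.1 min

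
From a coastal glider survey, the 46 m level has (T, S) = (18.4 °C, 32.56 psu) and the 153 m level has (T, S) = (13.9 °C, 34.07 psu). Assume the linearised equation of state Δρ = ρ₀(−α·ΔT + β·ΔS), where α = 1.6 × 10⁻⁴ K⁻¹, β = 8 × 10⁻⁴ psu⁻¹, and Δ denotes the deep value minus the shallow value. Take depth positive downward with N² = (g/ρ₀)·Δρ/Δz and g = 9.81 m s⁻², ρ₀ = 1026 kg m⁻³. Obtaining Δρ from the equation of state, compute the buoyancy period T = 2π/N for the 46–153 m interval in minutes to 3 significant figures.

ΔT = -4.5 K, ΔS = +1.51 psu (deep − shallow).
Δρ/ρ₀ = −αΔT + βΔS = 7.20 × 10⁻⁴ + 1.208 × 10⁻³ = 1.928 × 10⁻³, so Δρ ≈ 1.978 kg m⁻³.
N² = (g/ρ₀)·Δρ/Δz = g·(Δρ/ρ₀)/Δz = 9.81 × 1.928 × 10⁻³ / 107 = 1.7676 × 10⁻⁴ s⁻².
N = √(1.7676 × 10⁻⁴) = 0.013295 rad s⁻¹ → T = 2π/N = 472.60 s = 7.8767 min ≈ 7.88 min.

7.88 min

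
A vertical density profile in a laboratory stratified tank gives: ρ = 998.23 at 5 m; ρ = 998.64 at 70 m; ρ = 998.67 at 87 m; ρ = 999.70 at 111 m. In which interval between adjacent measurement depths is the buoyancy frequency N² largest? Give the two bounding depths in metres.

87–111 m

Compute the density gradient over each adjacent pair:
  5–70 m: Δρ/Δz = 0.41/65 = 6.3 × 10⁻³ kg m⁻⁴
  70–87 m: Δρ/Δz = 0.03/17 = 1.8 × 10⁻³ kg m⁻⁴
  87–111 m: Δρ/Δz = 1.03/24 = 0.043 kg m⁻⁴
The largest gradient is in the 87–111 m interval — the pycnocline.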